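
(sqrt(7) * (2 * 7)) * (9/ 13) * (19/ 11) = 44.29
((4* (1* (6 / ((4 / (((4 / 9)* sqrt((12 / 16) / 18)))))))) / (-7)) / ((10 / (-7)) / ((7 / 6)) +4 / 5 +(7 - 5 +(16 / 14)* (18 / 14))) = -35* sqrt(6) / 3357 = -0.03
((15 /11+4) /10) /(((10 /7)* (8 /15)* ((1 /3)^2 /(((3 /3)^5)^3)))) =11151 /1760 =6.34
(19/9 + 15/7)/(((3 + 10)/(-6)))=-536/273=-1.96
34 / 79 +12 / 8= 1.93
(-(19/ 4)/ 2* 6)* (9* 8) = -1026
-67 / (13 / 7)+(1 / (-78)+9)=-2113 / 78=-27.09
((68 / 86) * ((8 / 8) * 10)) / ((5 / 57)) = 3876 / 43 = 90.14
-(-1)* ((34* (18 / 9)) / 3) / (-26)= -34 / 39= -0.87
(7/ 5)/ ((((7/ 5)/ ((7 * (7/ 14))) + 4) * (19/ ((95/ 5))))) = 7/ 22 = 0.32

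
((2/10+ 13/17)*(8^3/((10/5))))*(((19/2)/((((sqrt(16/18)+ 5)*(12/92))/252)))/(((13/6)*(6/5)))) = 2476846080/6851-330246144*sqrt(2)/6851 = 293359.73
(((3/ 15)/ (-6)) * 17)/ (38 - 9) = -17/ 870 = -0.02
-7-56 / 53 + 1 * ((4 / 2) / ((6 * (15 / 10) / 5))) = -3313 / 477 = -6.95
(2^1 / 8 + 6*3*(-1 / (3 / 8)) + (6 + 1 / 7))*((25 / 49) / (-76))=0.28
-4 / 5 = -0.80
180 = 180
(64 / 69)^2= 4096 / 4761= 0.86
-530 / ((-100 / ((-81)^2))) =347733 / 10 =34773.30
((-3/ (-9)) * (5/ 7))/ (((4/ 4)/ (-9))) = -2.14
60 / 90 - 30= -88 / 3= -29.33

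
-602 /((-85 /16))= 113.32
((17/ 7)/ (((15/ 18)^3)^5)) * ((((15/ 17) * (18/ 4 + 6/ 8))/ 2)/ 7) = 528958107648/ 42724609375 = 12.38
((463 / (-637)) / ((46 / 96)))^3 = -10976570855424 / 3144863536451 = -3.49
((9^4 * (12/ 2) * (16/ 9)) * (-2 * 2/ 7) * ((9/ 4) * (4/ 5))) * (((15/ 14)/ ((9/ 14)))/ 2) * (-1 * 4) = 1679616/ 7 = 239945.14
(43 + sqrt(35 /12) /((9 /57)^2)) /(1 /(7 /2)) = 301 /2 + 2527*sqrt(105) /108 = 390.26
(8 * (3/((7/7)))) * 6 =144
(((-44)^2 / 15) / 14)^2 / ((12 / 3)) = 234256 / 11025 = 21.25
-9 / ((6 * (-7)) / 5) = 15 / 14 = 1.07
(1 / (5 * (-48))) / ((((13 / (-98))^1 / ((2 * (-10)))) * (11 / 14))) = -343 / 429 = -0.80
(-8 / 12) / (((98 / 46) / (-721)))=4738 / 21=225.62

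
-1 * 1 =-1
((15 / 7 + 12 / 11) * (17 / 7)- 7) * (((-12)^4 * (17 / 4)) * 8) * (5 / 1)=1621555200 / 539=3008451.21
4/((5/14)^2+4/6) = 2352/467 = 5.04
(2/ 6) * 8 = 8/ 3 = 2.67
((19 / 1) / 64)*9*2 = 171 / 32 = 5.34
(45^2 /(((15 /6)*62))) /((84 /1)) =135 /868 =0.16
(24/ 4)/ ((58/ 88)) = 264/ 29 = 9.10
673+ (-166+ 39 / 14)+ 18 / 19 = 135855 / 266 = 510.73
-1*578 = -578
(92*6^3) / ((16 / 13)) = 16146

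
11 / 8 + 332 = 2667 / 8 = 333.38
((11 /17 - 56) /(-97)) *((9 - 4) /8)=4705 /13192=0.36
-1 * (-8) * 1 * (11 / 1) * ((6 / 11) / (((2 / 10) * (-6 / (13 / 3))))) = -520 / 3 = -173.33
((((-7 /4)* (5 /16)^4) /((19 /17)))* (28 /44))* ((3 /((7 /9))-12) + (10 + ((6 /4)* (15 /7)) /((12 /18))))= -1264375 /19922944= -0.06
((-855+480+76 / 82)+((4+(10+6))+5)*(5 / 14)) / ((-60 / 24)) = 209593 / 1435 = 146.06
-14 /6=-7 /3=-2.33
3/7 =0.43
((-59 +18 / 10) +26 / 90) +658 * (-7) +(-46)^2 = -114611 / 45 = -2546.91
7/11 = 0.64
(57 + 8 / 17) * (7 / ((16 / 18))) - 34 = 56927 / 136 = 418.58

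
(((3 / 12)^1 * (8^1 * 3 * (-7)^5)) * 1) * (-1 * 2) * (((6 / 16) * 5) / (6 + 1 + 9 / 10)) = 47868.04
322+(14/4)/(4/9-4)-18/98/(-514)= 258723473/805952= 321.02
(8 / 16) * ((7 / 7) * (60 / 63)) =0.48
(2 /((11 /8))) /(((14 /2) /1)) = 16 /77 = 0.21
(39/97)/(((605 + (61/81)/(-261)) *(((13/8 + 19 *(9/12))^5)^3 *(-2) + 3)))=-3626184950358736896/11185267809349507945894657553009796834215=-0.00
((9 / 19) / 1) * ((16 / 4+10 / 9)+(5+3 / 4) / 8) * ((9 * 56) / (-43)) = -105777 / 3268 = -32.37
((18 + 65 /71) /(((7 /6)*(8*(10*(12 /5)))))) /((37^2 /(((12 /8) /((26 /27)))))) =108783 /1132173952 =0.00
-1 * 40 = -40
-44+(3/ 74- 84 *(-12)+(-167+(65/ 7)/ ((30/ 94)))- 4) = 1277599/ 1554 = 822.14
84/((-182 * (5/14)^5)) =-3226944/40625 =-79.43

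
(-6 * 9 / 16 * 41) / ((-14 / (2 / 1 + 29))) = 306.40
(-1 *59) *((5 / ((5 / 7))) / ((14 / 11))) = -649 / 2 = -324.50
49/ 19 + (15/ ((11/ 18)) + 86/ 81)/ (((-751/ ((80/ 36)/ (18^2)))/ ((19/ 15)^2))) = 1075450859801/ 417072239595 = 2.58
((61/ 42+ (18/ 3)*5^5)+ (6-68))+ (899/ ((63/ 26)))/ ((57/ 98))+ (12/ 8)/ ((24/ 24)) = 69409862/ 3591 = 19328.84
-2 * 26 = -52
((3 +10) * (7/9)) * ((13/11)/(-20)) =-1183/1980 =-0.60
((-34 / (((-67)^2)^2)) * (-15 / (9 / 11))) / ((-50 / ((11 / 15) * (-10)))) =4114 / 906800445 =0.00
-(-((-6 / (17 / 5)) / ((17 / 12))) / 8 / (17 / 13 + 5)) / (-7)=585 / 165886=0.00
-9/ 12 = -3/ 4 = -0.75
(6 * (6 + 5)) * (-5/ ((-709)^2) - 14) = -464477574/ 502681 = -924.00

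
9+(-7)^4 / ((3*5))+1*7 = 176.07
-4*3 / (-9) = 4 / 3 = 1.33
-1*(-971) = 971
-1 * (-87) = 87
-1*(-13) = 13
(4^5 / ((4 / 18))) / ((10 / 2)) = 4608 / 5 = 921.60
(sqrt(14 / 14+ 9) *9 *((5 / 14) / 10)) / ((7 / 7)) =9 *sqrt(10) / 28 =1.02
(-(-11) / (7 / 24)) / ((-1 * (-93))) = 0.41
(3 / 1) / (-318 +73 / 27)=-81 / 8513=-0.01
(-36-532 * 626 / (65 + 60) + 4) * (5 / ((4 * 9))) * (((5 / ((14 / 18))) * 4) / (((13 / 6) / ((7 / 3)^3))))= -3669904 / 65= -56460.06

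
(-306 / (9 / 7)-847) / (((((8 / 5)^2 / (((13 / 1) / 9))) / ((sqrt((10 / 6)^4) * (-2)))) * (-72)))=-8815625 / 186624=-47.24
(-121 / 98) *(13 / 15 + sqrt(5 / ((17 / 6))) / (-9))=-1573 / 1470 + 121 *sqrt(510) / 14994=-0.89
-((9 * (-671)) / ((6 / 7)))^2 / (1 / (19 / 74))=-3772569339 / 296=-12745166.69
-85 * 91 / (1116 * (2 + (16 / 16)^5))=-7735 / 3348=-2.31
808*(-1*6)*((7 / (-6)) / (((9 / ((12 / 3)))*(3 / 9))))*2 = 45248 / 3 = 15082.67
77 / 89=0.87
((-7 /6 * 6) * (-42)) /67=294 /67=4.39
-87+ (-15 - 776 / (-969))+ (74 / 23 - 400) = -11098520 / 22287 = -497.98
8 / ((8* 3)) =1 / 3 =0.33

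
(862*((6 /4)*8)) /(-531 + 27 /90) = -19.49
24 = 24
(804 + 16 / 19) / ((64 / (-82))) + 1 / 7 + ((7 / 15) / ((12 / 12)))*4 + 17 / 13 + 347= -141270379 / 207480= -680.89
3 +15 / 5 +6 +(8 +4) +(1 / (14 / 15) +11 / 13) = 4717 / 182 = 25.92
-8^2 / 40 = -8 / 5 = -1.60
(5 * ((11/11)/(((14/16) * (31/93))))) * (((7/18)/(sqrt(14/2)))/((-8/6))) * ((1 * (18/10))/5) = -9 * sqrt(7)/35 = -0.68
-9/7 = -1.29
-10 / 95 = -2 / 19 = -0.11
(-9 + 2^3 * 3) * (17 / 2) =255 / 2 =127.50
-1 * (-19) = 19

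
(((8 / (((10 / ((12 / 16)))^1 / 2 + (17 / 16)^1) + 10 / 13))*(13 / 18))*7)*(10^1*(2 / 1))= 1514240 / 15909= 95.18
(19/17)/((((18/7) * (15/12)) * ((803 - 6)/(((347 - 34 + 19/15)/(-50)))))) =-626962/228639375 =-0.00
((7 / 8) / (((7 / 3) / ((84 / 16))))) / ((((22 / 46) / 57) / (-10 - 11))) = -1734453 / 352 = -4927.42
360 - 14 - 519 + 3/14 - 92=-3707/14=-264.79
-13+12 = -1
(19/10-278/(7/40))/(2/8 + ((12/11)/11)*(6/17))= -456929638/82075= -5567.22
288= 288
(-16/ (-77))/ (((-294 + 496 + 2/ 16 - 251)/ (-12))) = 1536/ 30107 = 0.05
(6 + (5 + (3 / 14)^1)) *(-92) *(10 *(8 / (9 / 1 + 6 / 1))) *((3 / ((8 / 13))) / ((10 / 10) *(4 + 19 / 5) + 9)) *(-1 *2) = 469430 / 147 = 3193.40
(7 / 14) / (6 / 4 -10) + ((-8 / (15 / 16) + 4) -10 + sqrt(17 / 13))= -3721 / 255 + sqrt(221) / 13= -13.45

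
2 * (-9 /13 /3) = -6 /13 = -0.46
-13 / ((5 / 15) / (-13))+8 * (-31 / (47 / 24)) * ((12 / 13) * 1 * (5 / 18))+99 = 350426 / 611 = 573.53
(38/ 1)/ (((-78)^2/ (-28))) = -0.17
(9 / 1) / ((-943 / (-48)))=432 / 943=0.46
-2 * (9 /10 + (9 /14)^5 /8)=-19656909 /10756480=-1.83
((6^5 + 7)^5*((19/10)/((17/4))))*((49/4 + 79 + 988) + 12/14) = 965305323547347897732543/70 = 13790076050676398539036.33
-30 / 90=-1 / 3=-0.33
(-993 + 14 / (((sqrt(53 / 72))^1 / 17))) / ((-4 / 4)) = 993 - 1428 *sqrt(106) / 53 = 715.60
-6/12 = -1/2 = -0.50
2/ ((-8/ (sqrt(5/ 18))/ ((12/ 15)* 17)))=-17* sqrt(10)/ 30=-1.79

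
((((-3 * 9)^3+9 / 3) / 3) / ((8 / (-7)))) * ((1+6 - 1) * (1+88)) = 3065160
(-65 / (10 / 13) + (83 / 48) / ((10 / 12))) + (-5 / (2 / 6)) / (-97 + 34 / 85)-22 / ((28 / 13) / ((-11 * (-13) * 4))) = -38155977 / 6440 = -5924.84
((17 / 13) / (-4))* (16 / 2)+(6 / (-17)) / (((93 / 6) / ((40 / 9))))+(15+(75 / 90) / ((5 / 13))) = 197995 / 13702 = 14.45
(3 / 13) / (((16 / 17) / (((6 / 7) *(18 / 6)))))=459 / 728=0.63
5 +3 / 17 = 88 / 17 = 5.18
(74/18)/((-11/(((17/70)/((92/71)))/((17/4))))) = -2627/159390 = -0.02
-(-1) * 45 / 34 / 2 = 45 / 68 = 0.66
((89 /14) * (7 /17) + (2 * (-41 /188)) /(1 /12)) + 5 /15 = -10945 /4794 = -2.28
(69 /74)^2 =4761 /5476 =0.87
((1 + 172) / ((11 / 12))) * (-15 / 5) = -6228 / 11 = -566.18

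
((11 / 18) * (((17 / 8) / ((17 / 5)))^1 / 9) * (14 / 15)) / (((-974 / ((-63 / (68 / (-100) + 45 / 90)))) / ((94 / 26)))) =-633325 / 12307464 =-0.05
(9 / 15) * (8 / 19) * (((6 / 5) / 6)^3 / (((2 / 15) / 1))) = 36 / 2375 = 0.02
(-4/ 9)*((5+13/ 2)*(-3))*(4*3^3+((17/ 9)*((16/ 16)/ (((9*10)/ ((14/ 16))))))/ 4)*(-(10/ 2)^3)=-1609700425/ 7776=-207008.80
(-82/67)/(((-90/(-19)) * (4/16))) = -3116/3015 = -1.03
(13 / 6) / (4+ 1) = 13 / 30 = 0.43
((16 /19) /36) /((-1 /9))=-4 /19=-0.21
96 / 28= 24 / 7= 3.43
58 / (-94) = -29 / 47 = -0.62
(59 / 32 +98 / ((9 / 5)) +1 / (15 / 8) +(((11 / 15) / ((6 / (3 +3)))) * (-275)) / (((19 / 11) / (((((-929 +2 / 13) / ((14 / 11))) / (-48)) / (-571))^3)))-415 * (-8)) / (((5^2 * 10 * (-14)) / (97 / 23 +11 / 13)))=-29292652676554737036595297 / 5996028222635098152960000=-4.89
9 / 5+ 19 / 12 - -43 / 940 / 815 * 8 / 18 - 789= -5416748183 / 6894900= -785.62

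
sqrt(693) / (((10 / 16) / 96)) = 2304 * sqrt(77) / 5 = 4043.50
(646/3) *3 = 646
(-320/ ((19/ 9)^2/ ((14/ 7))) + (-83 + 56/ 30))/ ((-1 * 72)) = 1216937/ 389880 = 3.12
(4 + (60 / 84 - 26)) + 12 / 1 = -9.29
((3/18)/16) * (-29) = -29/96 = -0.30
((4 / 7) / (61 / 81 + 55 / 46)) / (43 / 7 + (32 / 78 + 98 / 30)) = 242190 / 8110537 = 0.03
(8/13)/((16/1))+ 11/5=291/130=2.24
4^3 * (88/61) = 5632/61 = 92.33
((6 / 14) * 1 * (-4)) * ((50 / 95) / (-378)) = 20 / 8379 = 0.00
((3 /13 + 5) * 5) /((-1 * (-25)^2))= -0.04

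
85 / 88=0.97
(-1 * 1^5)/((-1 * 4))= 1/4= 0.25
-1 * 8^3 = -512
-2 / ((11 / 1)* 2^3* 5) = -1 / 220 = -0.00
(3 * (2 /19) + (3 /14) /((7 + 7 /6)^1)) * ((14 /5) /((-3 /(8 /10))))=-0.26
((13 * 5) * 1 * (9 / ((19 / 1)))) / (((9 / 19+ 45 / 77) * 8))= 5005 / 1376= 3.64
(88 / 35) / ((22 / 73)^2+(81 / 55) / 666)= 27.03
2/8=1/4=0.25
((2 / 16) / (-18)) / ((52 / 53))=-0.01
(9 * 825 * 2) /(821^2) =14850 /674041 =0.02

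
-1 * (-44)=44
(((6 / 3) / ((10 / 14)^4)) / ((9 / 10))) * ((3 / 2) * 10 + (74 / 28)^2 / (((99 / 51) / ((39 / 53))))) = 98811881 / 655875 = 150.66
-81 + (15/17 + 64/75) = -101062/1275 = -79.26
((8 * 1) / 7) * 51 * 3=1224 / 7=174.86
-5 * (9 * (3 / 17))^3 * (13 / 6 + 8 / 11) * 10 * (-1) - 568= 632351 / 54043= 11.70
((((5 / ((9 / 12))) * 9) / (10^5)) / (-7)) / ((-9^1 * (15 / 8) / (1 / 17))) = 1 / 3346875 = 0.00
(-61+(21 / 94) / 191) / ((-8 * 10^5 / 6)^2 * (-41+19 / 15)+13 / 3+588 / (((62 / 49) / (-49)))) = 916659801 / 10614979670122644494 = 0.00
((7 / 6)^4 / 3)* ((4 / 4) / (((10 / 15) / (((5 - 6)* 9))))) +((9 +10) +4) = 4223 / 288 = 14.66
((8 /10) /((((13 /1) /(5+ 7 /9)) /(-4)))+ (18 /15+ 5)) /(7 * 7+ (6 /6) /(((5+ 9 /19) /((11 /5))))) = 22360 /231201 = 0.10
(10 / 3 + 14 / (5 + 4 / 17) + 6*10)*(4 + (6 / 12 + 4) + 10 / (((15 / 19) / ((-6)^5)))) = -1735743700 / 267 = -6500912.73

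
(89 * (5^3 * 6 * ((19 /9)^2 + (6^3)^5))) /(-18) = -423695444230064125 /243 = -1743602651152527.26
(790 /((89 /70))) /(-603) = -55300 /53667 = -1.03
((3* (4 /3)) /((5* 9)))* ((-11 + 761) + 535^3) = 122504900 /9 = 13611655.56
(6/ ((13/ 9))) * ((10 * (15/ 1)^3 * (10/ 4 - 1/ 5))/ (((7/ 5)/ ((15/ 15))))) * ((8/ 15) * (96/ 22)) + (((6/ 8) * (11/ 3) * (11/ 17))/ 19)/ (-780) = 41592890870683/ 77597520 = 536007.99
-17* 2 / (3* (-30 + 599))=-34 / 1707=-0.02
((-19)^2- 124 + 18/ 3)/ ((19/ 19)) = 243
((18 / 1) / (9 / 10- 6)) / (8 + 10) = -10 / 51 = -0.20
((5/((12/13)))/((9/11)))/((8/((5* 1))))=4.14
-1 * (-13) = 13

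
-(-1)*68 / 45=68 / 45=1.51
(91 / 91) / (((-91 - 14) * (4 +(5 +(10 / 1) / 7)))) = -0.00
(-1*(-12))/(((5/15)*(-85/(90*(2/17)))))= -1296/289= -4.48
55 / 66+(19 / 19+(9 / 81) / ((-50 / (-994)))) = 1819 / 450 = 4.04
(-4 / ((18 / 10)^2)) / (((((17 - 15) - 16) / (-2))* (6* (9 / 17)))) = -850 / 15309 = -0.06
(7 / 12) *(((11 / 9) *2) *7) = 539 / 54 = 9.98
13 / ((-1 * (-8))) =13 / 8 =1.62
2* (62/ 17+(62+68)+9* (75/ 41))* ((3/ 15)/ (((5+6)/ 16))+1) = 14857034/ 38335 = 387.56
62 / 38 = 1.63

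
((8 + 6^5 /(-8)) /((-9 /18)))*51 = 98328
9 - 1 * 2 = 7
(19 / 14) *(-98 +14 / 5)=-646 / 5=-129.20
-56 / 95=-0.59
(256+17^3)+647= 5816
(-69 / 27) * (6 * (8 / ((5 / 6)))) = -736 / 5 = -147.20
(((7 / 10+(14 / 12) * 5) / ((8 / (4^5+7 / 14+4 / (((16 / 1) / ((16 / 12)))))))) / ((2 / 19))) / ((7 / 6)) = 817817 / 120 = 6815.14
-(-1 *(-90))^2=-8100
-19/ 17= -1.12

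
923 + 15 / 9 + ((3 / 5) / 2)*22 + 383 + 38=20284 / 15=1352.27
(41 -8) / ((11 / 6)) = 18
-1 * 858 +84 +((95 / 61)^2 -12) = -2915681 / 3721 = -783.57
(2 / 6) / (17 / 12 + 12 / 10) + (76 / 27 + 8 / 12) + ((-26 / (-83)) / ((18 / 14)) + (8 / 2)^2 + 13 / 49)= 346831433 / 17240013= 20.12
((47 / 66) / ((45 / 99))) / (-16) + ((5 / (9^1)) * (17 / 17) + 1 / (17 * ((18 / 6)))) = 11683 / 24480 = 0.48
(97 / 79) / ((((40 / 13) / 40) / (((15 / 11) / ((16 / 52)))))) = 245895 / 3476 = 70.74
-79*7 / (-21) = 79 / 3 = 26.33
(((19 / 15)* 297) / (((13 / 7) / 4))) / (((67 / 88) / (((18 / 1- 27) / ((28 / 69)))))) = -102792888 / 4355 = -23603.42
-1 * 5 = -5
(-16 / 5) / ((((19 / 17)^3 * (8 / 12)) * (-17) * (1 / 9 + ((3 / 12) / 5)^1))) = 249696 / 198911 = 1.26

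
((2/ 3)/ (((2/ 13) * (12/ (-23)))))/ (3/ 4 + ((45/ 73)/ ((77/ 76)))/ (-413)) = -694120427/ 62556651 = -11.10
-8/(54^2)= -2/729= -0.00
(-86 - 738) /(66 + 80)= -412 /73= -5.64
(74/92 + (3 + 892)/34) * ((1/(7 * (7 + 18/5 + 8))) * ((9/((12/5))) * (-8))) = -530350/84847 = -6.25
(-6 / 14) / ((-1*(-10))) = -3 / 70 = -0.04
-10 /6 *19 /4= -95 /12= -7.92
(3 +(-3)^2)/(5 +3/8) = 96/43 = 2.23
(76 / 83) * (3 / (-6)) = -38 / 83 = -0.46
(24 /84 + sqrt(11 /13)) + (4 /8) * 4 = sqrt(143) /13 + 16 /7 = 3.21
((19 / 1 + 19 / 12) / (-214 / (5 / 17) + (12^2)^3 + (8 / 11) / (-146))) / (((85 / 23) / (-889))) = -0.00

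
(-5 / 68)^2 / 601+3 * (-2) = -16674119 / 2779024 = -6.00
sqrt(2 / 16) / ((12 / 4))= sqrt(2) / 12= 0.12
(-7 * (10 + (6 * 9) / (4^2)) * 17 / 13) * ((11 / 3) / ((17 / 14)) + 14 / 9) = -131075 / 234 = -560.15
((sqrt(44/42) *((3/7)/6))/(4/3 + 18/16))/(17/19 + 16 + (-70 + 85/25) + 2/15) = -285 *sqrt(462)/10211012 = -0.00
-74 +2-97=-169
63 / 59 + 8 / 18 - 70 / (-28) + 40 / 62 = 153331 / 32922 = 4.66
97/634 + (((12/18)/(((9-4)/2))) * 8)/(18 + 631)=964583/6171990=0.16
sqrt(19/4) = sqrt(19)/2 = 2.18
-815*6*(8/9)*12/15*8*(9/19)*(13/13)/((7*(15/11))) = -918016/665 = -1380.48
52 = 52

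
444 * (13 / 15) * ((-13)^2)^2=10990272.80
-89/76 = -1.17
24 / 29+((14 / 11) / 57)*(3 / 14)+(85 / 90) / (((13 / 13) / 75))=2606195 / 36366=71.67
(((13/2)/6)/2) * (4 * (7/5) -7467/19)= -209.84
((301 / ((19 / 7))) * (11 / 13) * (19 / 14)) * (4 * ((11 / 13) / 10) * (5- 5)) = 0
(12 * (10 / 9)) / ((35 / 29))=232 / 21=11.05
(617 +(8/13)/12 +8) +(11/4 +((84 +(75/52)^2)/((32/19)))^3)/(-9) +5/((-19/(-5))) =-1574050823400140486137/110781210707361792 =-14208.64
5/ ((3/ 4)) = 6.67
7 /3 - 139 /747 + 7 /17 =32497 /12699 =2.56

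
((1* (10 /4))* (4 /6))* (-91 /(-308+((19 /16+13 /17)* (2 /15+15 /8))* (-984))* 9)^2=2067732576000 /32100054507481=0.06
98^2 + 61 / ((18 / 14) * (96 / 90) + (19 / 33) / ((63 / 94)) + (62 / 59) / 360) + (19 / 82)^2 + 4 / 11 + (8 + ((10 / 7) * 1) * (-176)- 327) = 25704834670160873 / 2836770803636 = 9061.30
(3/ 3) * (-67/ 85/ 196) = -67/ 16660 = -0.00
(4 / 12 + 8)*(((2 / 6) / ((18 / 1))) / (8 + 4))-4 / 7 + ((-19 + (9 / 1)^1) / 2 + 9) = 46831 / 13608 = 3.44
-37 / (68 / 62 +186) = -1147 / 5800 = -0.20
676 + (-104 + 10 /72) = 20597 /36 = 572.14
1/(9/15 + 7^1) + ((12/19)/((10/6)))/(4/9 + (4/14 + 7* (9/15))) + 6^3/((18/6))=4261309/59014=72.21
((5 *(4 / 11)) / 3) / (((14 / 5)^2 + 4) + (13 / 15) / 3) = 1500 / 30019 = 0.05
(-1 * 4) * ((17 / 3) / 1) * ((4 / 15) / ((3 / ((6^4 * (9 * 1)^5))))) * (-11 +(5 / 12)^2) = 1669307356.80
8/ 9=0.89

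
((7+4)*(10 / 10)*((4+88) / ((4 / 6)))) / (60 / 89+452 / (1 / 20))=67551 / 402310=0.17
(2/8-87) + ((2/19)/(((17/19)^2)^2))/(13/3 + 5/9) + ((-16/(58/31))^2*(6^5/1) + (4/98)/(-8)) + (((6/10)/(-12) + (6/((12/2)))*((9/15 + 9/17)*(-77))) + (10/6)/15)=774843417498343007/1362959488044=568500.70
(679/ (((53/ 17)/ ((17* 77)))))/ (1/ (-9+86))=1163453599/ 53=21951954.70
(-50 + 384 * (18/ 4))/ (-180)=-839/ 90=-9.32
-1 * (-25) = 25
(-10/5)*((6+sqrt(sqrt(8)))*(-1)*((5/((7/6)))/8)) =15*2^(3/4)/14+45/7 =8.23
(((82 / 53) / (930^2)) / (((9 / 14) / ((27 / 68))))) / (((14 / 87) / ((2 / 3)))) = 1189 / 259758300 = 0.00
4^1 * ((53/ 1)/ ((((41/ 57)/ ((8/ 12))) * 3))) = 8056/ 123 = 65.50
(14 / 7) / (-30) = -1 / 15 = -0.07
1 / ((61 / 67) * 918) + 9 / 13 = 504853 / 727974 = 0.69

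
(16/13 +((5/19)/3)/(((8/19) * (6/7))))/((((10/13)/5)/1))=2759/288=9.58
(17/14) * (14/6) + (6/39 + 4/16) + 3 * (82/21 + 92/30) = 131867/5460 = 24.15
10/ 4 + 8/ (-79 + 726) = 3251/ 1294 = 2.51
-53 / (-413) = 53 / 413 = 0.13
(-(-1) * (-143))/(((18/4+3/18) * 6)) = -143/28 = -5.11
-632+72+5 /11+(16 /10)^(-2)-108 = -469677 /704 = -667.15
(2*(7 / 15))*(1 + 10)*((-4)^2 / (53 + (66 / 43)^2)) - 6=-3.03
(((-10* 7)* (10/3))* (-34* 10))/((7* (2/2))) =34000/3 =11333.33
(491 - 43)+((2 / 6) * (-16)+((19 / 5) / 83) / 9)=1653379 / 3735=442.67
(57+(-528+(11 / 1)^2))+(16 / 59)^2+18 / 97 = -118092460 / 337657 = -349.74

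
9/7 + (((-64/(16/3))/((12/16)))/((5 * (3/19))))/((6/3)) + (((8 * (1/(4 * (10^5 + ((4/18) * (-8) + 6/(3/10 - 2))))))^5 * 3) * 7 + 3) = -16082749579067322286362415363948472971/2750307338439851531055493525299023520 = -5.85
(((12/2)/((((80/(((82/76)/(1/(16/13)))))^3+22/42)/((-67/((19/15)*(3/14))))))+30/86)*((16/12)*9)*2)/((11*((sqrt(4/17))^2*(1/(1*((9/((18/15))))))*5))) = 13531045237323795/2843976062444297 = 4.76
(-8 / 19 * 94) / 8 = -94 / 19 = -4.95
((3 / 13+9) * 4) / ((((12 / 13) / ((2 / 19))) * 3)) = 80 / 57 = 1.40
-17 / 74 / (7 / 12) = -0.39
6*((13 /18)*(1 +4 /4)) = 26 /3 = 8.67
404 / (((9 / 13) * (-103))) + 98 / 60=-37379 / 9270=-4.03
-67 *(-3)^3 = 1809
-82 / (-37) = 82 / 37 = 2.22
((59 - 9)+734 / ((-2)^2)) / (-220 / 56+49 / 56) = -13076 / 171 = -76.47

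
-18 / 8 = -9 / 4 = -2.25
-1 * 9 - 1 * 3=-12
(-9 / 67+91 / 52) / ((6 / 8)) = 433 / 201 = 2.15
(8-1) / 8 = 7 / 8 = 0.88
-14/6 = -7/3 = -2.33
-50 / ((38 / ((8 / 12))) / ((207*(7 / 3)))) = -8050 / 19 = -423.68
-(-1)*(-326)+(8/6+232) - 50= -428/3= -142.67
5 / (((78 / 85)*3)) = 425 / 234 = 1.82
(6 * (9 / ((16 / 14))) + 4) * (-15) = -3075 / 4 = -768.75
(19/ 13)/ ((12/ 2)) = 19/ 78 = 0.24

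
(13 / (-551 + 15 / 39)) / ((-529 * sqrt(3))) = 0.00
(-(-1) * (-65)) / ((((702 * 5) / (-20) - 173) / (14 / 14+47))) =6240 / 697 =8.95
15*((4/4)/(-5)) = -3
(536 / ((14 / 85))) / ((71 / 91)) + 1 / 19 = 5626731 / 1349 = 4171.04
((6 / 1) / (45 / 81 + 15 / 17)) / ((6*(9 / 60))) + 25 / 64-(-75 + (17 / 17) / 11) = 56275 / 704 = 79.94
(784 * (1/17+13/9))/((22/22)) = 180320/153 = 1178.56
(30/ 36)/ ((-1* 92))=-5/ 552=-0.01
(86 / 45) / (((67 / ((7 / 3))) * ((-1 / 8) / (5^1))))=-4816 / 1809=-2.66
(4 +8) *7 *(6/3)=168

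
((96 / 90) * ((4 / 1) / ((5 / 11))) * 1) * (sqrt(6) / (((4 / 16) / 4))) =11264 * sqrt(6) / 75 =367.88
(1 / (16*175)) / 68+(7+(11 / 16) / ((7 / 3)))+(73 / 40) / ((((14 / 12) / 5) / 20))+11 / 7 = 31472101 / 190400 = 165.29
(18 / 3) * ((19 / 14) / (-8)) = -57 / 56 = -1.02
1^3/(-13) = -1/13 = -0.08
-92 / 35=-2.63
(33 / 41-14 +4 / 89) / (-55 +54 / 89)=47985 / 198481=0.24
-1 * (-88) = 88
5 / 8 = 0.62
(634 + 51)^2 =469225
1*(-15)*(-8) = 120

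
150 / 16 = 75 / 8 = 9.38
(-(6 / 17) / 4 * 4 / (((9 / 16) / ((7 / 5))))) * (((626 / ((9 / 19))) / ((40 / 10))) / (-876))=166516 / 502605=0.33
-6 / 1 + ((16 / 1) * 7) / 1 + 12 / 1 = 118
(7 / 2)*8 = 28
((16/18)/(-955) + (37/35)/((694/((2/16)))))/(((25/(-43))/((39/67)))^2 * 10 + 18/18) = -77279363629/1145691013814480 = -0.00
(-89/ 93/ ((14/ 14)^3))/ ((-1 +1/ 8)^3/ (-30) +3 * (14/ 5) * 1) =-455680/ 4010377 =-0.11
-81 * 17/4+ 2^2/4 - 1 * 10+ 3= -1401/4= -350.25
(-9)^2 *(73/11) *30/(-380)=-42.44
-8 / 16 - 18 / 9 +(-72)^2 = 10363 / 2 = 5181.50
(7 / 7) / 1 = 1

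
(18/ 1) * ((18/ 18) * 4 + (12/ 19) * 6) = 2664/ 19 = 140.21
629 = 629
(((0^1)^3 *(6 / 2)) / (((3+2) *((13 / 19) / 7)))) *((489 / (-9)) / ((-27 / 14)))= 0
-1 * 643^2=-413449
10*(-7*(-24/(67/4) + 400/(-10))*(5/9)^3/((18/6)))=24290000/146529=165.77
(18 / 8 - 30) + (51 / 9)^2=157 / 36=4.36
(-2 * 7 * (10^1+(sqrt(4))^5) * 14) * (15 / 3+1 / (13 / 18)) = -683256 / 13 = -52558.15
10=10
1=1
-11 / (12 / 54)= -99 / 2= -49.50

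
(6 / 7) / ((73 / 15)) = 90 / 511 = 0.18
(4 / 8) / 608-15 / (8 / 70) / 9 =-53197 / 3648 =-14.58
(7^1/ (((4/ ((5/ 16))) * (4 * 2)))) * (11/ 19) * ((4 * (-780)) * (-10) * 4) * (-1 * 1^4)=-4939.14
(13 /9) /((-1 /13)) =-169 /9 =-18.78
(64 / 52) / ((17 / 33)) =528 / 221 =2.39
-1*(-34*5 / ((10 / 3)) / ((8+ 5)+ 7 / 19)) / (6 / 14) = 2261 / 254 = 8.90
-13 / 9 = -1.44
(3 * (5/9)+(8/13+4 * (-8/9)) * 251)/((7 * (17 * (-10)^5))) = 0.00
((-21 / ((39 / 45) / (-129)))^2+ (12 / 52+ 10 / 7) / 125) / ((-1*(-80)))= 722401411919 / 5915000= 122130.42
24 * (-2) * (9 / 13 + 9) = -6048 / 13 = -465.23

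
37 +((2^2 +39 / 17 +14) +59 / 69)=68209 / 1173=58.15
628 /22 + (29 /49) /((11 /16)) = 15850 /539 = 29.41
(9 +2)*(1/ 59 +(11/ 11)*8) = 5203/ 59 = 88.19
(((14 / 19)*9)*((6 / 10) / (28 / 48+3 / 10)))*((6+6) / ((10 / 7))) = 190512 / 5035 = 37.84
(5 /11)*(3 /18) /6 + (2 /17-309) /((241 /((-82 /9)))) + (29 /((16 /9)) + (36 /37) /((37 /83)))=89391665273 /2961442704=30.19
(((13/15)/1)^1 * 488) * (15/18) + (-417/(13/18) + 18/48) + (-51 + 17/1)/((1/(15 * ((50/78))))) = -516193/936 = -551.49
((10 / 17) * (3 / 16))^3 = 3375 / 2515456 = 0.00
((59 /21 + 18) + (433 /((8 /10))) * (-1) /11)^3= -18061030494053 /788889024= -22894.26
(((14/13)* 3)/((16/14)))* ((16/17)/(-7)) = -0.38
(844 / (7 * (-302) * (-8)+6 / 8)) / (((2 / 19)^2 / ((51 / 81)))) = 5179628 / 1826577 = 2.84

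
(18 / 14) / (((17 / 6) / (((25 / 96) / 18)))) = 25 / 3808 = 0.01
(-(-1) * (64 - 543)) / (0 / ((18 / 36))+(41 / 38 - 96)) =18202 / 3607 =5.05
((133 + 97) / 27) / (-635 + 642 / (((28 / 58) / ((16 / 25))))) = 40250 / 1021113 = 0.04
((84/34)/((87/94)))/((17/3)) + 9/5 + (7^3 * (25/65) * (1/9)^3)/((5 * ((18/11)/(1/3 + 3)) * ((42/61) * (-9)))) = 1308105449279/579020912730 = 2.26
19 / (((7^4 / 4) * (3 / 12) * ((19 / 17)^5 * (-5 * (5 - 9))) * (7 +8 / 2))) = 5679428 / 17209539655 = 0.00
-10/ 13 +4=42/ 13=3.23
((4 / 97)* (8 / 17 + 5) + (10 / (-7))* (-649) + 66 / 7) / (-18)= -5406724 / 103887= -52.04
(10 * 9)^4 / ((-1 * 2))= -32805000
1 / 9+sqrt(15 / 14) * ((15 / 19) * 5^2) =1 / 9+375 * sqrt(210) / 266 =20.54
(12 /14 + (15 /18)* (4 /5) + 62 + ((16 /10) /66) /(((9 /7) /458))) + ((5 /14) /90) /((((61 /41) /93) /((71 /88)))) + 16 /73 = 107507062933 /1481245920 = 72.58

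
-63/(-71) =63/71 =0.89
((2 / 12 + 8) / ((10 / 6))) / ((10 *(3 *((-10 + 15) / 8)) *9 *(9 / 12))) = 392 / 10125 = 0.04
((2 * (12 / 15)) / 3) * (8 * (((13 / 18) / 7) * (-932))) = -387712 / 945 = -410.28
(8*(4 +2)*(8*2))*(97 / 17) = 74496 / 17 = 4382.12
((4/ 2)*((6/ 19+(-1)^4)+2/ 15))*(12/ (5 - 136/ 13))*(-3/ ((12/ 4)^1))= 42952/ 6745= 6.37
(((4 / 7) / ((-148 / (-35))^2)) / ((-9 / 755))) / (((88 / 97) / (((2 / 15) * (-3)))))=2563225 / 2168496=1.18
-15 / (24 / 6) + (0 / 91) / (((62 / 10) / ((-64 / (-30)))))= -15 / 4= -3.75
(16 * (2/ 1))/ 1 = 32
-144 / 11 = -13.09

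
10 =10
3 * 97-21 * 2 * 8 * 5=-1389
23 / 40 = 0.58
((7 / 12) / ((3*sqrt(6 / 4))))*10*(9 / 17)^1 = 35*sqrt(6) / 102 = 0.84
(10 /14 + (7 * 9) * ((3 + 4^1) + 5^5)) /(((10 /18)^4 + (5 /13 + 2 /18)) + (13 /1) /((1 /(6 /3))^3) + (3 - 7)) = 117808141581 /60057949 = 1961.57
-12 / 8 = -3 / 2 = -1.50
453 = 453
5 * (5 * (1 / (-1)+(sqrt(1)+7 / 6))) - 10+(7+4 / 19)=3007 / 114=26.38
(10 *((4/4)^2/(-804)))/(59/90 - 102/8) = 150/145859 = 0.00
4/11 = 0.36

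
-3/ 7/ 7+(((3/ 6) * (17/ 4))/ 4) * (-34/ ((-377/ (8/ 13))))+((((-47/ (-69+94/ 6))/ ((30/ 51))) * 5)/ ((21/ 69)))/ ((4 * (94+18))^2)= -69666545369/ 2203376680960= -0.03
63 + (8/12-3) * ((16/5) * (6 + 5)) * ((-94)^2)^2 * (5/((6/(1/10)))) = -24047065133/45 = -534379225.18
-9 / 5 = -1.80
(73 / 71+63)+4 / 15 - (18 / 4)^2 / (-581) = 159219841 / 2475060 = 64.33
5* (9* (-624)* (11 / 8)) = -38610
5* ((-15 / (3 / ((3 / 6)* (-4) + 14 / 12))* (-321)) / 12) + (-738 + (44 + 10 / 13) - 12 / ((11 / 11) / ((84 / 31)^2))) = -401364307 / 299832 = -1338.63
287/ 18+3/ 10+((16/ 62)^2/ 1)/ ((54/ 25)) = 2111473/ 129735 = 16.28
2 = 2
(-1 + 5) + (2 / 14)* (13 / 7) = 4.27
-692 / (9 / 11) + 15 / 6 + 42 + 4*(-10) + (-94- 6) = -16943 / 18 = -941.28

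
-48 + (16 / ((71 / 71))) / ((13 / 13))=-32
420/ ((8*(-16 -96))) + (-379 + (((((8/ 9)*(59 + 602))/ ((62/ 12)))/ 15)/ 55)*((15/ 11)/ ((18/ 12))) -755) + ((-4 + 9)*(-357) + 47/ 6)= -15726347141/ 5401440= -2911.51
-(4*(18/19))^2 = -5184/361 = -14.36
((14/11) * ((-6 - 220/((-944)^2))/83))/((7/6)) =-4010277/50850448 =-0.08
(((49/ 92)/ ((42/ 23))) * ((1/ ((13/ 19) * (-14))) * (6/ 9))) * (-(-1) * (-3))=19/ 312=0.06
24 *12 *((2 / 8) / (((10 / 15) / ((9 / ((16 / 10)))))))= 1215 / 2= 607.50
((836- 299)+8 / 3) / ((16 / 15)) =8095 / 16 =505.94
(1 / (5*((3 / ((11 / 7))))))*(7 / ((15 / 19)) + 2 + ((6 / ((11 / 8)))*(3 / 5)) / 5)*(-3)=-3.58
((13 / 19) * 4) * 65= 3380 / 19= 177.89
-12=-12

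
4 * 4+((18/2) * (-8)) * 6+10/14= -415.29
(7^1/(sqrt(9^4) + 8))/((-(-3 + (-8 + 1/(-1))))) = 7/1068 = 0.01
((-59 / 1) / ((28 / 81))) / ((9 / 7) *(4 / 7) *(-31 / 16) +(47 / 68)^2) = 38671668 / 214283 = 180.47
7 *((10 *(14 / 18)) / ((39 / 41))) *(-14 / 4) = -70315 / 351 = -200.33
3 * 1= 3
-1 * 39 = -39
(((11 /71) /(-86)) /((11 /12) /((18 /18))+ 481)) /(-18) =11 /52966497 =0.00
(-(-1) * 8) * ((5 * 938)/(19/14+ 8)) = 525280/131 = 4009.77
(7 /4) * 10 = 17.50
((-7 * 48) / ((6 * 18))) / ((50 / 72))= -112 / 25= -4.48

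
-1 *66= -66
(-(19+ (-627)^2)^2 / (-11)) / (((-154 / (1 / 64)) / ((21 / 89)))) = -28981003107 / 86152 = -336393.85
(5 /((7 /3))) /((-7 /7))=-15 /7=-2.14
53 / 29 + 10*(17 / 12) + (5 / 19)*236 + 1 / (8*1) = 1034441 / 13224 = 78.22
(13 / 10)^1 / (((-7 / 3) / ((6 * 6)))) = -702 / 35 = -20.06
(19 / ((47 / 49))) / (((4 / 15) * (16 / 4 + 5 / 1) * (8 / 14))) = 32585 / 2256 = 14.44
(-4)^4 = 256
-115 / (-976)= 115 / 976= 0.12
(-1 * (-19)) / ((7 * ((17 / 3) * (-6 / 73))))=-1387 / 238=-5.83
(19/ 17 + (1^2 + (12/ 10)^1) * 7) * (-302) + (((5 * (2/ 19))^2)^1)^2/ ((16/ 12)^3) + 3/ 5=-221000566413/ 44309140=-4987.70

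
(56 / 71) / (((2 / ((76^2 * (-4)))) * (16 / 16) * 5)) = -646912 / 355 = -1822.29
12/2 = 6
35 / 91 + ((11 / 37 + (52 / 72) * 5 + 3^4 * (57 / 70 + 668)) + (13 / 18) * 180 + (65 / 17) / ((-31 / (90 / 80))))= 34691328596909 / 638787240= 54308.11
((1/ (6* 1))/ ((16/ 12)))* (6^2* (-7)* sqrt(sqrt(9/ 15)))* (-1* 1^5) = 63* 3^(1/ 4)* 5^(3/ 4)/ 10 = 27.72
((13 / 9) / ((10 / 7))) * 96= 1456 / 15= 97.07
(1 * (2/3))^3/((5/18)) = 16/15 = 1.07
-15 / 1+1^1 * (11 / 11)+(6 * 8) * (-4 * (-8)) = 1522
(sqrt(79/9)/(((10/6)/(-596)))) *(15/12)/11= -149 *sqrt(79)/11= -120.39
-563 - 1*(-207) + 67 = -289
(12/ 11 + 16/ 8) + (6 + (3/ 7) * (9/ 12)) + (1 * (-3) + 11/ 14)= 2217/ 308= 7.20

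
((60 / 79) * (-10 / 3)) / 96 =-0.03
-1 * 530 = -530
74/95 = 0.78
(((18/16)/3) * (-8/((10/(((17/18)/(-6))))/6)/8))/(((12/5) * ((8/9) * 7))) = 17/7168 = 0.00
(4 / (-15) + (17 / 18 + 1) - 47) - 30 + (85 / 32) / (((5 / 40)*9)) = -13133 / 180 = -72.96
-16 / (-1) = 16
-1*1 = -1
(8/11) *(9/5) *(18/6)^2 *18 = 11664/55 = 212.07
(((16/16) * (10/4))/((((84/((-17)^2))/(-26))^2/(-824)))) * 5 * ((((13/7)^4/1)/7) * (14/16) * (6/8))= -1038085279809175/11294304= -91912284.26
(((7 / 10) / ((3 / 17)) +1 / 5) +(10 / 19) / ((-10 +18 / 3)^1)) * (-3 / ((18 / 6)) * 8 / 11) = -2.93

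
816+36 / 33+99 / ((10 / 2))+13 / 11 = 46094 / 55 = 838.07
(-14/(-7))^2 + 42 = 46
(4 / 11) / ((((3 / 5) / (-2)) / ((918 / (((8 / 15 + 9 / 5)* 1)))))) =-36720 / 77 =-476.88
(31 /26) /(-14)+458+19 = 173597 /364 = 476.91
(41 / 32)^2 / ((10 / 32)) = 1681 / 320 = 5.25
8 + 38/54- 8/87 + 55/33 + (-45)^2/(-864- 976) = 2644549/288144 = 9.18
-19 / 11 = -1.73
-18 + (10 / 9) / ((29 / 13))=-4568 / 261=-17.50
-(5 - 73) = 68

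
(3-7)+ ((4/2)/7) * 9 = -10/7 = -1.43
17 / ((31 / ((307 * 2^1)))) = 10438 / 31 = 336.71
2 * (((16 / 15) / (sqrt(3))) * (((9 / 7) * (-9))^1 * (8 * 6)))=-13824 * sqrt(3) / 35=-684.11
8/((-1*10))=-4/5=-0.80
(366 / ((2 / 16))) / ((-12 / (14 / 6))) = -1708 / 3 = -569.33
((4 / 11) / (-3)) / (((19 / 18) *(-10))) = 12 / 1045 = 0.01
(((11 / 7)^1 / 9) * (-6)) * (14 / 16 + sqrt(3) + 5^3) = -11077 / 84- 22 * sqrt(3) / 21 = -133.68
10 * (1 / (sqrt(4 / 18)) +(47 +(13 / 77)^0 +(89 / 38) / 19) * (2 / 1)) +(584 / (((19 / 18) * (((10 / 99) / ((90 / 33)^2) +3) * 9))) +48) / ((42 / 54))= 15 * sqrt(2) +6479336662 / 6168407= 1071.62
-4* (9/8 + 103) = -833/2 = -416.50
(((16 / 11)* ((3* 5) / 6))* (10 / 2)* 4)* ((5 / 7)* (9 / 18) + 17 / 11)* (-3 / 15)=-23440 / 847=-27.67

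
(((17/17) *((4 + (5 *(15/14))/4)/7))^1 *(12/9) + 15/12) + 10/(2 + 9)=20543/6468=3.18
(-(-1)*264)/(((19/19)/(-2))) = -528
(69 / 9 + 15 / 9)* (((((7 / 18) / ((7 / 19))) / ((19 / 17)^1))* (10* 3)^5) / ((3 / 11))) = 785400000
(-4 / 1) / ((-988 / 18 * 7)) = 18 / 1729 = 0.01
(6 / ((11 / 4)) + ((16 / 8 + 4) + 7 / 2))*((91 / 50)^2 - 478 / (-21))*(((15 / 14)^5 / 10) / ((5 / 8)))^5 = 0.18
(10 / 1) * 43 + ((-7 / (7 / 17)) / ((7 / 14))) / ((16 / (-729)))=15833 / 8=1979.12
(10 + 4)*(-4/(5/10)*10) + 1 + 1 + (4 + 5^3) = -989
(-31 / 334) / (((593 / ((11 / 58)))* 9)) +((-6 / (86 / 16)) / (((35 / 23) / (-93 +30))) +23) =1538522171369 / 22228498260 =69.21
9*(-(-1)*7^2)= 441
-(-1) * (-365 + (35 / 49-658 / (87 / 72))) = -184494 / 203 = -908.84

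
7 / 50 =0.14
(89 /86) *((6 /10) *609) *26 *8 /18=939484 /215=4369.69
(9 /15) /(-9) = -1 /15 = -0.07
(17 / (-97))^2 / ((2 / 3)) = 867 / 18818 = 0.05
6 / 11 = 0.55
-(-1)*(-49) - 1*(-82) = 33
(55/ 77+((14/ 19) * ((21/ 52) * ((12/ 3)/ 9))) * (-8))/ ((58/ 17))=-30311/ 300846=-0.10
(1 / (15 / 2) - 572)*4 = -34312 / 15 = -2287.47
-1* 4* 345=-1380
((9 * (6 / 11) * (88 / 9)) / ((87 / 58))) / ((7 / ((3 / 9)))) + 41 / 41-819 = -17146 / 21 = -816.48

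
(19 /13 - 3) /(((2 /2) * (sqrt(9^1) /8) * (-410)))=0.01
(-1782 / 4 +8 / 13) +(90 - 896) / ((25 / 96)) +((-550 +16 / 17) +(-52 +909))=-35713417 / 11050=-3231.98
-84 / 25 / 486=-14 / 2025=-0.01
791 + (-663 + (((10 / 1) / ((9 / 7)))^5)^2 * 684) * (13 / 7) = 2790855458925970052902 / 2711943423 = 1029097965413.55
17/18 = 0.94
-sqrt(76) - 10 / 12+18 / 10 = 29 / 30 - 2*sqrt(19) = -7.75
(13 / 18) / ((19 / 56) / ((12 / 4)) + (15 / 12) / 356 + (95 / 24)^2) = 259168 / 5664419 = 0.05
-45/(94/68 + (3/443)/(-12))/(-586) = 15062/271025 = 0.06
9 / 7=1.29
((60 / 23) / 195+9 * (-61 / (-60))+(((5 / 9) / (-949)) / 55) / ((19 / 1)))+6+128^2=13465873558601 / 821131740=16399.16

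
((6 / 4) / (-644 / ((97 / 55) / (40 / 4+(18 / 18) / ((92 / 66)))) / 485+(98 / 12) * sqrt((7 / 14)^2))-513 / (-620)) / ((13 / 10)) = 125857359 / 362718538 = 0.35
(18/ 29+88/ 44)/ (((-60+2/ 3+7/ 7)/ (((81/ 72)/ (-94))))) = 513/ 954100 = 0.00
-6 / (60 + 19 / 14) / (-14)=6 / 859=0.01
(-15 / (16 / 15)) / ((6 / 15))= -1125 / 32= -35.16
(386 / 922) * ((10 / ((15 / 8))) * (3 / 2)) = 1544 / 461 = 3.35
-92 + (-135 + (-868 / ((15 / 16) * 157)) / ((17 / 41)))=-9657353 / 40035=-241.22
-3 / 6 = -0.50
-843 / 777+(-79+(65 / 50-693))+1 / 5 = -399681 / 518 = -771.58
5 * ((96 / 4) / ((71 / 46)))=5520 / 71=77.75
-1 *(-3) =3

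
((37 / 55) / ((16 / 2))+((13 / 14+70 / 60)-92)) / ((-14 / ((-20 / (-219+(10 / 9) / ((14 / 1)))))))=2489829 / 4247936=0.59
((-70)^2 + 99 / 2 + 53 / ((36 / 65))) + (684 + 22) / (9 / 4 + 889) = 647601919 / 128340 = 5045.99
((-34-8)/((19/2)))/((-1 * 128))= 0.03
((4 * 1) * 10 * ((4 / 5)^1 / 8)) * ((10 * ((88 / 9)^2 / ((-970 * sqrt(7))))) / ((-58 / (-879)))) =-4537984 * sqrt(7) / 531657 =-22.58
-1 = -1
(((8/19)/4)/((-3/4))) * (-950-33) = 137.96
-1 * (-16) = 16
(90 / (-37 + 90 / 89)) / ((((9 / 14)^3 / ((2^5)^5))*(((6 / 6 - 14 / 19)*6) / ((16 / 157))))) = -2491136866254848 / 122197653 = -20386126.94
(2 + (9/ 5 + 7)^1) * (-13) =-702/ 5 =-140.40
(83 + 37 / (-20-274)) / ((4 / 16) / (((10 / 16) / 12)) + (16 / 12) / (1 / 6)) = 121825 / 18816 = 6.47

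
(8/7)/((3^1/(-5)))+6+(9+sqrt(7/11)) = sqrt(77)/11+275/21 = 13.89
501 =501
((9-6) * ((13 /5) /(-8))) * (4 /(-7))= 39 /70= 0.56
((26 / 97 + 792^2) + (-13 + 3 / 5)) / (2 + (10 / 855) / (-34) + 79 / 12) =3537437089968 / 48404455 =73080.82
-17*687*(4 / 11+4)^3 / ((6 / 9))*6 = -11624435712 / 1331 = -8733610.60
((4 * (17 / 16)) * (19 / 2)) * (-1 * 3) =-969 / 8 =-121.12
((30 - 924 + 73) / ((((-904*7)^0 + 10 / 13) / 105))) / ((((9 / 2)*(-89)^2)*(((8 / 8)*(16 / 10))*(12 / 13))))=-0.93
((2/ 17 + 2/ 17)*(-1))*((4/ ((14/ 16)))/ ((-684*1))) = 0.00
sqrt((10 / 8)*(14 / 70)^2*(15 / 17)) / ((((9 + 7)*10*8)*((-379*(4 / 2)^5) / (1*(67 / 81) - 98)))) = 463*sqrt(51) / 2514862080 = 0.00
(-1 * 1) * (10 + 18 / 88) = -10.20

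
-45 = -45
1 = 1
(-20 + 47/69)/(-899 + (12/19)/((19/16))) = 0.02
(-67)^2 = 4489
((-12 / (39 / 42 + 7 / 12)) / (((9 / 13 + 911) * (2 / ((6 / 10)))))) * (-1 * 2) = 9828 / 1881505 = 0.01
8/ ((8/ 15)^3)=3375/ 64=52.73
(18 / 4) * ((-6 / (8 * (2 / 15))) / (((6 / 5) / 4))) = -675 / 8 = -84.38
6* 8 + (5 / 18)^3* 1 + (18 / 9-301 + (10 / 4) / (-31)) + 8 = -43943161 / 180792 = -243.06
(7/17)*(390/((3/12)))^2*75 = 1277640000/17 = 75155294.12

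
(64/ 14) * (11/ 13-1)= -64/ 91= -0.70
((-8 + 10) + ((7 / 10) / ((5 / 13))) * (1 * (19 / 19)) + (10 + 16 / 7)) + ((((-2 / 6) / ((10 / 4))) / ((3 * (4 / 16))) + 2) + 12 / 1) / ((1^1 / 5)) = 268433 / 3150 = 85.22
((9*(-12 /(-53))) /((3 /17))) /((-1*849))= -204 /14999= -0.01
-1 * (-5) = 5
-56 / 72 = -7 / 9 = -0.78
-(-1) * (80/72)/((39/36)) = 40/39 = 1.03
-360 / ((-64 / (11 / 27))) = 55 / 24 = 2.29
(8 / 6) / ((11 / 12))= 16 / 11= 1.45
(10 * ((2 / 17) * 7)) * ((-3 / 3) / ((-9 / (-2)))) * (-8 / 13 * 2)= 4480 / 1989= 2.25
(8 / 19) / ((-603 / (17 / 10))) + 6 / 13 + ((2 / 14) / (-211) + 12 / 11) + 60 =61.55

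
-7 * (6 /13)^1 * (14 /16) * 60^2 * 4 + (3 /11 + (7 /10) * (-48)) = -29129829 /715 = -40741.02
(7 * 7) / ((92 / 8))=4.26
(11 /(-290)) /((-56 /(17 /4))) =187 /64960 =0.00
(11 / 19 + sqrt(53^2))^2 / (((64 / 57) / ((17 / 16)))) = 13213131 / 4864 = 2716.52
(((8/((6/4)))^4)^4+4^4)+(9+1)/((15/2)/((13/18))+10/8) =2232056034256747834216/5208653241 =428528437387.05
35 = 35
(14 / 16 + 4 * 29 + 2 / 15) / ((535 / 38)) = 266779 / 32100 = 8.31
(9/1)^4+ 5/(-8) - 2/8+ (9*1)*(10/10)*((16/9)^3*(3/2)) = 6635.98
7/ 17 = 0.41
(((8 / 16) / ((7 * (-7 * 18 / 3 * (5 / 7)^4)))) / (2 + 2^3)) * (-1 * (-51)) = -833 / 25000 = -0.03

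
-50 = -50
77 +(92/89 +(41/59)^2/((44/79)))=1075543091/13631596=78.90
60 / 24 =2.50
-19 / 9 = -2.11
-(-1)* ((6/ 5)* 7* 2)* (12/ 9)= 112/ 5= 22.40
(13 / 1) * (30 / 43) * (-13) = -5070 / 43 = -117.91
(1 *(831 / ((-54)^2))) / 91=277 / 88452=0.00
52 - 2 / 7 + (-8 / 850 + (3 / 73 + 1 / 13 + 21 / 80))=2352822203 / 45172400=52.09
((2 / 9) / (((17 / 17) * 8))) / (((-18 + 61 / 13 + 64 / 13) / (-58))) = 377 / 1962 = 0.19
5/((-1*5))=-1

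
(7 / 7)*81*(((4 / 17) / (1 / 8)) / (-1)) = -2592 / 17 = -152.47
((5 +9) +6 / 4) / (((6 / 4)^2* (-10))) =-31 / 45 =-0.69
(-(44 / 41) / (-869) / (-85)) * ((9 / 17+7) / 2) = -256 / 4680355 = -0.00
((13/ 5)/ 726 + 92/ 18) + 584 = 6415459/ 10890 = 589.11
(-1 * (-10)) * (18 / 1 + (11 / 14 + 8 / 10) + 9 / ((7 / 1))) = 1461 / 7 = 208.71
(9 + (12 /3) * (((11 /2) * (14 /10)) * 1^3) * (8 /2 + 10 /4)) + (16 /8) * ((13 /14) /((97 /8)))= 710754 /3395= 209.35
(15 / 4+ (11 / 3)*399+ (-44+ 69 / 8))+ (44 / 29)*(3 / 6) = 332255 / 232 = 1432.13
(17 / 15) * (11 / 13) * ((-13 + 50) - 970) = -894.72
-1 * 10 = -10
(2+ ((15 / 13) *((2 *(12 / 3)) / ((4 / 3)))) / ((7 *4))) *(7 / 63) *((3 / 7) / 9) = 409 / 34398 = 0.01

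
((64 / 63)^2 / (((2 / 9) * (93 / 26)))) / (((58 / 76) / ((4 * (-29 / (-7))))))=8093696 / 287091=28.19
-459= -459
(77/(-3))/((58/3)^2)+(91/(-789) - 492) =-1306352815/2654196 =-492.18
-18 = -18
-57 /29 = -1.97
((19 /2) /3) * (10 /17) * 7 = 665 /51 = 13.04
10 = 10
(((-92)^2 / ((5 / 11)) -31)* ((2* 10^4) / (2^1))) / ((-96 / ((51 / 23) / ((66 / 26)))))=-855905375 / 506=-1691512.60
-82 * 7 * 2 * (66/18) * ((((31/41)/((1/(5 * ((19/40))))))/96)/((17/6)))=-45353/1632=-27.79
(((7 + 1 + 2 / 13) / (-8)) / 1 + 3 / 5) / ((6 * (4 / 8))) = -109 / 780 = -0.14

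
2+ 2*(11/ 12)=3.83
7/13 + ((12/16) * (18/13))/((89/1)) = 1273/2314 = 0.55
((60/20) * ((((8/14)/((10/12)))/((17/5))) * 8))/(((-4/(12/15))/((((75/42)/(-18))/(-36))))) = -20/7497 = -0.00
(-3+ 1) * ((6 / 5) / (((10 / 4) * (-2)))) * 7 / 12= 0.28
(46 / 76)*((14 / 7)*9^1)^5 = 1143685.89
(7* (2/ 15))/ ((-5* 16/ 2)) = -7/ 300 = -0.02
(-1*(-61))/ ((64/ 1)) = 61/ 64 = 0.95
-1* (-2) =2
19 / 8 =2.38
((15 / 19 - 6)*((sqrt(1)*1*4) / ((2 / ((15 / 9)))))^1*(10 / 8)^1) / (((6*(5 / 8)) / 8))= -880 / 19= -46.32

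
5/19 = 0.26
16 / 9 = 1.78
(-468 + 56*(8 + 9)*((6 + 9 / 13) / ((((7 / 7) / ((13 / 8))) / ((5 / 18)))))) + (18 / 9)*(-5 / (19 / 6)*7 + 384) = 3153.73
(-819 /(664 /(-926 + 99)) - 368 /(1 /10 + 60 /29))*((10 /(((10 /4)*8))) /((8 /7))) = 2486174579 /6682496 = 372.04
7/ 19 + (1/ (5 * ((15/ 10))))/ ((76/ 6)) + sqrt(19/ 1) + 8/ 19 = 5.16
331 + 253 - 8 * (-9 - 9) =728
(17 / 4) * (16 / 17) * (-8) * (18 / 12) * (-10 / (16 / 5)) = 150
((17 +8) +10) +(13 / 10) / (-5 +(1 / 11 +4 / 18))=161113 / 4640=34.72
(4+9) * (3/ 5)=39/ 5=7.80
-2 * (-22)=44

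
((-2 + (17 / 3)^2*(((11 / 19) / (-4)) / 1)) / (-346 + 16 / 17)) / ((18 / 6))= 77299 / 12037032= 0.01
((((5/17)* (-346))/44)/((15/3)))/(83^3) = -173/213848338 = -0.00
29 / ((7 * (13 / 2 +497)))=58 / 7049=0.01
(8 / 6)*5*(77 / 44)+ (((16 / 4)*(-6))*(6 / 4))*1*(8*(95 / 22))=-40655 / 33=-1231.97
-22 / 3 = -7.33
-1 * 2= -2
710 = 710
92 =92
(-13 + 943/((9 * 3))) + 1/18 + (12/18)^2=1211/54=22.43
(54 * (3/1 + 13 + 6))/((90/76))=5016/5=1003.20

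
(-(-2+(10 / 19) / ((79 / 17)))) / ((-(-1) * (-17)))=-2832 / 25517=-0.11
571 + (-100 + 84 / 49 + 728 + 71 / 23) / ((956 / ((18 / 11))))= 484290127 / 846538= 572.08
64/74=32/37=0.86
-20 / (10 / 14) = -28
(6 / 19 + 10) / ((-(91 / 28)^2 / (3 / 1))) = -9408 / 3211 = -2.93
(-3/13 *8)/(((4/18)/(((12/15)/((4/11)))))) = -1188/65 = -18.28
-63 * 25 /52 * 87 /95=-27405 /988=-27.74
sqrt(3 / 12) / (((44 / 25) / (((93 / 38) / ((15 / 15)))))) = 2325 / 3344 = 0.70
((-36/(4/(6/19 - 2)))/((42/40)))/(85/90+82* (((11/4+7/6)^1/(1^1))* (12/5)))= 172800/9237781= 0.02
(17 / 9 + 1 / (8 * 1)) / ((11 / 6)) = 145 / 132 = 1.10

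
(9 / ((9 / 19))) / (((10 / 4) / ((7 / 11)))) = 266 / 55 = 4.84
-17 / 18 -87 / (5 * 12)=-431 / 180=-2.39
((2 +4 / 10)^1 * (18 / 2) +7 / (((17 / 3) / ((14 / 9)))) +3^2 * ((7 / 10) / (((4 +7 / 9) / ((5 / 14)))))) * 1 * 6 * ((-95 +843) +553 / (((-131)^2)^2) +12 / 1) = 235528185421175543 / 2152794422510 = 109405.80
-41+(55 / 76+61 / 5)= -10669 / 380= -28.08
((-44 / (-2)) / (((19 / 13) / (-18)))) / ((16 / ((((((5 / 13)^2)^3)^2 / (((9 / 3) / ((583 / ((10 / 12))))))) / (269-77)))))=-939404296875 / 4358534078297984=-0.00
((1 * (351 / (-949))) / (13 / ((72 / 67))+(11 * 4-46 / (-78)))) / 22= -12636 / 42606377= -0.00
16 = 16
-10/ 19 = -0.53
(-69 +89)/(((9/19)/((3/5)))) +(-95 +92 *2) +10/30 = 114.67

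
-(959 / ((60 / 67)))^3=-265265169922277 / 216000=-1228079490.38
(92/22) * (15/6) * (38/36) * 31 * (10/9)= 338675/891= 380.11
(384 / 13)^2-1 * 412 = 77828 / 169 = 460.52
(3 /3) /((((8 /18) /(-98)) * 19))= -11.61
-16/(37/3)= -48/37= -1.30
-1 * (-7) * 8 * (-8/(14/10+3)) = -1120/11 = -101.82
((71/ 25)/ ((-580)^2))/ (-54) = -71/ 454140000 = -0.00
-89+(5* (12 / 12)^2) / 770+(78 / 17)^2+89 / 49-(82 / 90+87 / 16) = -8128317601 / 112155120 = -72.47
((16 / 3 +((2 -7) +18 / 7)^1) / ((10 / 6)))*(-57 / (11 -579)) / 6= 1159 / 39760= 0.03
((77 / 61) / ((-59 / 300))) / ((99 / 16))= -1.04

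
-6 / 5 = -1.20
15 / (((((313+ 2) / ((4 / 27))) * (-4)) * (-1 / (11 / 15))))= 11 / 8505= 0.00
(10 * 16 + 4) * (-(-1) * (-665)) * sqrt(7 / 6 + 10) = -54530 * sqrt(402) / 3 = -364441.03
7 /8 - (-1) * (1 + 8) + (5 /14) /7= 3891 /392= 9.93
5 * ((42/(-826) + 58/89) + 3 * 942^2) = 69893241235/5251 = 13310463.00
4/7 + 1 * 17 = 123/7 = 17.57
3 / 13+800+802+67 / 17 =354964 / 221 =1606.17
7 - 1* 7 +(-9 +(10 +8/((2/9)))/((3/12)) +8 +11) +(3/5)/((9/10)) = 584/3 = 194.67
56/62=28/31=0.90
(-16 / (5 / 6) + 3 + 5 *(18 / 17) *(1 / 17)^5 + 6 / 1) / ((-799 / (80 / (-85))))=-19696249104 / 1639302998635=-0.01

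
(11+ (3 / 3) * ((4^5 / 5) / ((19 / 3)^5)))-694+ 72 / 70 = -59100265207 / 86663465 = -681.95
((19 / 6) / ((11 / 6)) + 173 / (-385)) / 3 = 164 / 385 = 0.43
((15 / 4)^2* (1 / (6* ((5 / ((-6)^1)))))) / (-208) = 45 / 3328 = 0.01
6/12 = 1/2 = 0.50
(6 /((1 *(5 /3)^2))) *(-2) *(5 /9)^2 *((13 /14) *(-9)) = 78 /7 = 11.14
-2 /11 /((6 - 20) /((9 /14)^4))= 6561 /2958032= 0.00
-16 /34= -8 /17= -0.47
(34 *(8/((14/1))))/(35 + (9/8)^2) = 0.54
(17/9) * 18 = 34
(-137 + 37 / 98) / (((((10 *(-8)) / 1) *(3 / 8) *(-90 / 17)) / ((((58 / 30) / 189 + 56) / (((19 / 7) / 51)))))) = -204807163723 / 226233000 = -905.29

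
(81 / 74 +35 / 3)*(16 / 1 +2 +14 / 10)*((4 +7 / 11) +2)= 20060473 / 12210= 1642.95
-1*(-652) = 652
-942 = -942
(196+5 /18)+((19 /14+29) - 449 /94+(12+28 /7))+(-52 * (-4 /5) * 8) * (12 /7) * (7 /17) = 237981241 /503370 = 472.78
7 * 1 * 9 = 63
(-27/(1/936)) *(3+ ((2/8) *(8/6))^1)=-84240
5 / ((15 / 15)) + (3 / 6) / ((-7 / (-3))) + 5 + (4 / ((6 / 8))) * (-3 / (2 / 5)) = -417 / 14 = -29.79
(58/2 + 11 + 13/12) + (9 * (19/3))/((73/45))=76.22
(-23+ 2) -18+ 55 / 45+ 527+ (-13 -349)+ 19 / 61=70016 / 549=127.53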